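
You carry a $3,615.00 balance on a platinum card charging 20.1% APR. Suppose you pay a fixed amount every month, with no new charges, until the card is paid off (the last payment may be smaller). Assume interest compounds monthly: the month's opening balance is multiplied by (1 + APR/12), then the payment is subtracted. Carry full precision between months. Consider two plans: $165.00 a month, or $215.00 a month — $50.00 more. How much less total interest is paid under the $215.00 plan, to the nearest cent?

$260.82

Monthly rate r = 20.1%/12 = 1.675% = 0.01675.
At $165.00/mo: n = ⌈−ln(1 − rB₀/P)/ln(1+r)⌉ = 28 payments (last $87.20); total interest = total paid − $3,615.00 = $927.20.
At $215.00/mo: 20 payments (last $196.38); total interest $666.38.
Interest saved = $927.20 − $666.38 = $260.82.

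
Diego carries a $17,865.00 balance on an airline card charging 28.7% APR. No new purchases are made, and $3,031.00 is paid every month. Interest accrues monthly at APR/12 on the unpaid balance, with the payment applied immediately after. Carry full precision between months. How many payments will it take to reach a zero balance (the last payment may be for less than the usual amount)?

7 months

Monthly rate r = 28.7%/12 = 2.39167% = 0.0239167.
Recurrence: B ← B·(1+r) − $3,031.00.
Month 1: interest $427.27; balance after payment $15,261.27.
Month 2: interest $365.00; balance after payment $12,595.27.
Closed form: n = −ln(1 − rB₀/P)/ln(1+r) = −ln(0.85903)/ln(1.02392) ≈ 6.429, so the balance reaches zero during payment 7.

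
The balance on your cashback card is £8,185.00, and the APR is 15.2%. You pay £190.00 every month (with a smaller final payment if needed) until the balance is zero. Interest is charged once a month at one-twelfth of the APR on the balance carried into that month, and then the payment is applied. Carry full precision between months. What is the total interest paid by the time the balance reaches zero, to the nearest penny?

£3,723.91

Monthly rate r = 15.2%/12 = 1.26667% = 0.0126667.
Payoff takes n = ⌈−ln(1 − rB₀/P)/ln(1+r)⌉ = ⌈62.677⌉ = 63 payments; the last is £128.91.
Total paid = 62·£190.00 + £128.91 = £11,908.91.
Total interest = total paid − principal = £11,908.91 − £8,185.00 = £3,723.91.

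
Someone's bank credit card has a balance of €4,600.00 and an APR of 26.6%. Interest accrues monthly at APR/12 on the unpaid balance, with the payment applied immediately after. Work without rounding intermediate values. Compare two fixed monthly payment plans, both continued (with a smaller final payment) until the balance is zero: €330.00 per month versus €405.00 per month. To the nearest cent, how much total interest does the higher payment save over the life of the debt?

Monthly rate r = 26.6%/12 = 2.21667% = 0.0221667.
At €330.00/mo: n = ⌈−ln(1 − rB₀/P)/ln(1+r)⌉ = 17 payments (last €283.53); total interest = total paid − €4,600.00 = €963.53.
At €405.00/mo: 14 payments (last €93.61); total interest €758.61.
Interest saved = €963.53 − €758.61 = €204.92.

€204.92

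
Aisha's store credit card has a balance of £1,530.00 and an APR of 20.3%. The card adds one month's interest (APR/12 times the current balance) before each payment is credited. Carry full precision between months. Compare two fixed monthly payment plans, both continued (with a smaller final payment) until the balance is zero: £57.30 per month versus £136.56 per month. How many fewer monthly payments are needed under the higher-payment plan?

Monthly rate r = 20.3%/12 = 1.69167% = 0.0169167.
At £57.30/mo: n = ⌈−ln(1 − rB₀/P)/ln(1+r)⌉ = 36 payments (last £47.22); total interest = total paid − £1,530.00 = £522.72.
At £136.56/mo: 13 payments (last £72.26); total interest £180.98.
Payments saved = 36 − 13 = 23.

23 fewer payments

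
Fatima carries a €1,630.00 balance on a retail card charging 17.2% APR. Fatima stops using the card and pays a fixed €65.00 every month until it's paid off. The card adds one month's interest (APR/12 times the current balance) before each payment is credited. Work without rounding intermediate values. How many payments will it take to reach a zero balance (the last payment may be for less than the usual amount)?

Monthly rate r = 17.2%/12 = 1.43333% = 0.0143333.
Recurrence: B ← B·(1+r) − €65.00.
Month 1: interest €23.36; balance after payment €1,588.36.
Month 2: interest €22.77; balance after payment €1,546.13.
Closed form: n = −ln(1 − rB₀/P)/ln(1+r) = −ln(0.64056)/ln(1.01433) ≈ 31.297, so the balance reaches zero during payment 32.

32 months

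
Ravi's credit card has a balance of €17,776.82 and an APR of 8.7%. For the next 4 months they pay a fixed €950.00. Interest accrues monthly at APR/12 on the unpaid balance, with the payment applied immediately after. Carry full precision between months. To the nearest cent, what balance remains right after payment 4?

€14,456.46

Monthly rate r = 8.7%/12 = 0.725% = 0.00725.
Each month: B ← B·(1+r) − €950.00.
Month 1: interest €128.88; balance after payment €16,955.70.
Month 2: interest €122.93; balance after payment €16,128.63.
Month 3: interest €116.93; balance after payment €15,295.56.
Month 4: interest €110.89; balance after payment €14,456.46.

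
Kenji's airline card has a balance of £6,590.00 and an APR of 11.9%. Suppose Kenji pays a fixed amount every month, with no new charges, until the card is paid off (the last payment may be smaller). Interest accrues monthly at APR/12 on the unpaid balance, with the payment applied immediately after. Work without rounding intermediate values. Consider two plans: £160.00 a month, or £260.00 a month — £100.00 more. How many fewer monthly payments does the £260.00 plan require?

Monthly rate r = 11.9%/12 = 0.991667% = 0.00991667.
At £160.00/mo: n = ⌈−ln(1 − rB₀/P)/ln(1+r)⌉ = 54 payments (last £32.59); total interest = total paid − £6,590.00 = £1,922.59.
At £260.00/mo: 30 payments (last £87.66); total interest £1,037.66.
Payments saved = 54 − 30 = 24.

24 fewer payments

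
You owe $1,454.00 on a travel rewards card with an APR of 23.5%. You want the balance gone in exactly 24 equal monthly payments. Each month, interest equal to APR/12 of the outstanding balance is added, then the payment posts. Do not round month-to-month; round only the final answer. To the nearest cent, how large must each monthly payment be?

$76.51

Monthly rate r = 23.5%/12 = 1.95833% = 0.0195833.
Level-payment amortization: P = B₀·r / (1 − (1+r)^(−n)) = 1454.00·0.0195833 / (1 − 1.01958^(−24)).
Denominator 1 − (1+r)^(−24) = 0.372151969.
P = 28.4742 / 0.372151969 ≈ 76.51.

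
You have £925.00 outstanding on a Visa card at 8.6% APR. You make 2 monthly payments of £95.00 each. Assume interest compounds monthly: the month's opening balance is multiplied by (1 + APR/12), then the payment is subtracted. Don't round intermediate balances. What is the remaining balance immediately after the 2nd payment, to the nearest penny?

Monthly rate r = 8.6%/12 = 0.716667% = 0.00716667.
Each month: B ← B·(1+r) − £95.00.
Month 1: interest £6.63; balance after payment £836.63.
Month 2: interest £6.00; balance after payment £747.63.

£747.63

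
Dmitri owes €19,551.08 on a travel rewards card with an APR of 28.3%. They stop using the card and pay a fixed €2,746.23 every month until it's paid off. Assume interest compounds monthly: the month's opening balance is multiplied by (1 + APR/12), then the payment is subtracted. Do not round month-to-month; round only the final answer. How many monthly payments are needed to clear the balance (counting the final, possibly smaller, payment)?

Monthly rate r = 28.3%/12 = 2.35833% = 0.0235833.
Recurrence: B ← B·(1+r) − €2,746.23.
Month 1: interest €461.08; balance after payment €17,265.93.
Month 2: interest €407.19; balance after payment €14,926.89.
Closed form: n = −ln(1 − rB₀/P)/ln(1+r) = −ln(0.8321)/ln(1.02358) ≈ 7.885, so the balance reaches zero during payment 8.

8 payments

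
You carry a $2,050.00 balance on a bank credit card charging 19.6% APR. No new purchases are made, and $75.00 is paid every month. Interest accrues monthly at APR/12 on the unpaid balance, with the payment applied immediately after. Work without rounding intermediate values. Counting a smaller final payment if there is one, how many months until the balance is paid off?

Monthly rate r = 19.6%/12 = 1.63333% = 0.0163333.
Recurrence: B ← B·(1+r) − $75.00.
Month 1: interest $33.48; balance after payment $2,008.48.
Month 2: interest $32.81; balance after payment $1,966.29.
Closed form: n = −ln(1 − rB₀/P)/ln(1+r) = −ln(0.55356)/ln(1.01633) ≈ 36.503, so the balance reaches zero during payment 37.

37 months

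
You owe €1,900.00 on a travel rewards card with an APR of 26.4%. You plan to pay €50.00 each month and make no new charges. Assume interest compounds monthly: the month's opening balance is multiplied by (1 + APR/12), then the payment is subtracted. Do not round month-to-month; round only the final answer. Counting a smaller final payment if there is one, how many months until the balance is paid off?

84 payments

Monthly rate r = 26.4%/12 = 2.2% = 0.022.
Recurrence: B ← B·(1+r) − €50.00.
Month 1: interest €41.80; balance after payment €1,891.80.
Month 2: interest €41.62; balance after payment €1,883.42.
Closed form: n = −ln(1 − rB₀/P)/ln(1+r) = −ln(0.164)/ln(1.022) ≈ 83.077, so the balance reaches zero during payment 84.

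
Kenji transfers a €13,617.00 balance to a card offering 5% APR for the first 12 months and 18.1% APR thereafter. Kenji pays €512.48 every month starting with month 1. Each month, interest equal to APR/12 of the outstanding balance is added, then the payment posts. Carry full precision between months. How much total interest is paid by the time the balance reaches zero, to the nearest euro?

€1,751

Promo months 1–12 at r₀ = 5%/12 = 0.00416667; months 13+ at r₁ = 18.1%/12 = 0.0150833.
After month 12: iterate B ← B·(1+r₀) − €512.48 for 12 months → €8,021.00.
Then at r₁ with €512.48/mo: n₂ = −ln(1 − r₁·B/P)/ln(1+r₁) ≈ 17.99 → 18 more payments.
Total paid = 29·€512.48 + €506.10 = €15,368.02; interest = €15,368.02 − €13,617.00 = €1,751.02.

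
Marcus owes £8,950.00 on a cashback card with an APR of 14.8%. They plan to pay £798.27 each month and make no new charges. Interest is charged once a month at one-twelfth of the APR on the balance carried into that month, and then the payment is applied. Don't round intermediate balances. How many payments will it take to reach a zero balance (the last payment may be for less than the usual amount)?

13 months

Monthly rate r = 14.8%/12 = 1.23333% = 0.0123333.
Recurrence: B ← B·(1+r) − £798.27.
Month 1: interest £110.38; balance after payment £8,262.11.
Month 2: interest £101.90; balance after payment £7,565.74.
Closed form: n = −ln(1 − rB₀/P)/ln(1+r) = −ln(0.86172)/ln(1.01233) ≈ 12.141, so the balance reaches zero during payment 13.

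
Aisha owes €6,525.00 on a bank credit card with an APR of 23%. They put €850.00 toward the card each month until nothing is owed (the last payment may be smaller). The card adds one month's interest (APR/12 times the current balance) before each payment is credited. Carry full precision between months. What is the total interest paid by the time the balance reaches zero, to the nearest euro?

Monthly rate r = 23%/12 = 1.91667% = 0.0191667.
Payoff takes n = ⌈−ln(1 − rB₀/P)/ln(1+r)⌉ = ⌈8.383⌉ = 9 payments; the last is €327.33.
Total paid = 8·€850.00 + €327.33 = €7,127.33.
Total interest = total paid − principal = €7,127.33 − €6,525.00 = €602.33.

€602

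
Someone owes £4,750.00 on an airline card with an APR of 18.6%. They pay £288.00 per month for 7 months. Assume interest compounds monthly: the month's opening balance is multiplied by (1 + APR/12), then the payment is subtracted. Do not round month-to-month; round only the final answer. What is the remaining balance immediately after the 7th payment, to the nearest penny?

£3,177.77

Monthly rate r = 18.6%/12 = 1.55% = 0.0155.
Each month: B ← B·(1+r) − £288.00.
Month 1: interest £73.63; balance after payment £4,535.62.
Month 2: interest £70.30; balance after payment £4,317.93.
Month 3: interest £66.93; balance after payment £4,096.86.
Month 4: interest £63.50; balance after payment £3,872.36.
Month 5: interest £60.02; balance after payment £3,644.38.
Month 6: interest £56.49; balance after payment £3,412.87.
Month 7: interest £52.90; balance after payment £3,177.77.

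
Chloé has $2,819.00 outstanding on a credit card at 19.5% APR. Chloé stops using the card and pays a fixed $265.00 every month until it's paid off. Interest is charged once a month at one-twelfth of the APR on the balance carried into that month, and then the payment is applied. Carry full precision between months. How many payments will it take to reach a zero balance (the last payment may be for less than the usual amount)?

Monthly rate r = 19.5%/12 = 1.625% = 0.01625.
Recurrence: B ← B·(1+r) − $265.00.
Month 1: interest $45.81; balance after payment $2,599.81.
Month 2: interest $42.25; balance after payment $2,377.06.
Closed form: n = −ln(1 − rB₀/P)/ln(1+r) = −ln(0.82714)/ln(1.01625) ≈ 11.774, so the balance reaches zero during payment 12.

12 payments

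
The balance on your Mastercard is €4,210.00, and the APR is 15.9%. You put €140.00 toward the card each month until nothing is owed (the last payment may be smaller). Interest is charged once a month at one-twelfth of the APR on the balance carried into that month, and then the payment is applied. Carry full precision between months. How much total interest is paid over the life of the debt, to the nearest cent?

€1,195.80

Monthly rate r = 15.9%/12 = 1.325% = 0.01325.
Payoff takes n = ⌈−ln(1 − rB₀/P)/ln(1+r)⌉ = ⌈38.611⌉ = 39 payments; the last is €85.80.
Total paid = 38·€140.00 + €85.80 = €5,405.80.
Total interest = total paid − principal = €5,405.80 − €4,210.00 = €1,195.80.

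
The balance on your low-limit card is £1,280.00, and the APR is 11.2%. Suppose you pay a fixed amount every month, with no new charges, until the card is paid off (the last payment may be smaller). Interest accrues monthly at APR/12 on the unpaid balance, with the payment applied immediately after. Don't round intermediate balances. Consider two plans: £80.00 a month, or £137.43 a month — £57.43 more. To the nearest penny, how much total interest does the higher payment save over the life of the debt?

£47.42

Monthly rate r = 11.2%/12 = 0.933333% = 0.00933333.
At £80.00/mo: n = ⌈−ln(1 − rB₀/P)/ln(1+r)⌉ = 18 payments (last £32.85); total interest = total paid − £1,280.00 = £112.85.
At £137.43/mo: 10 payments (last £108.56); total interest £65.43.
Interest saved = £112.85 − £65.43 = £47.42.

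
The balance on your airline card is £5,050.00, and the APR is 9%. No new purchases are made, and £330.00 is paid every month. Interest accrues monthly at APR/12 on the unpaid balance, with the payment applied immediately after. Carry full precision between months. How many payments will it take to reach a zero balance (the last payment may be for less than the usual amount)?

Monthly rate r = 9%/12 = 0.75% = 0.0075.
Recurrence: B ← B·(1+r) − £330.00.
Month 1: interest £37.88; balance after payment £4,757.88.
Month 2: interest £35.68; balance after payment £4,463.56.
Closed form: n = −ln(1 − rB₀/P)/ln(1+r) = −ln(0.88523)/ln(1.0075) ≈ 16.316, so the balance reaches zero during payment 17.

17 payments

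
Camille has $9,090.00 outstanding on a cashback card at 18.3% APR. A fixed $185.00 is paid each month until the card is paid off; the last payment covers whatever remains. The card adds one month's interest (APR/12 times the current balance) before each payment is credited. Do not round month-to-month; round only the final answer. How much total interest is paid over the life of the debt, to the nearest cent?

$7,821.94

Monthly rate r = 18.3%/12 = 1.525% = 0.01525.
Payoff takes n = ⌈−ln(1 − rB₀/P)/ln(1+r)⌉ = ⌈91.414⌉ = 92 payments; the last is $76.94.
Total paid = 91·$185.00 + $76.94 = $16,911.94.
Total interest = total paid − principal = $16,911.94 − $9,090.00 = $7,821.94.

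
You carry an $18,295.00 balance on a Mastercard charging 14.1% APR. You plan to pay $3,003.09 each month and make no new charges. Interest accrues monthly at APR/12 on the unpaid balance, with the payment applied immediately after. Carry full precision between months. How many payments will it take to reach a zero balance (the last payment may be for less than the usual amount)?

7 payments

Monthly rate r = 14.1%/12 = 1.175% = 0.01175.
Recurrence: B ← B·(1+r) − $3,003.09.
Month 1: interest $214.97; balance after payment $15,506.88.
Month 2: interest $182.21; balance after payment $12,685.99.
Closed form: n = −ln(1 − rB₀/P)/ln(1+r) = −ln(0.92842)/ln(1.01175) ≈ 6.358, so the balance reaches zero during payment 7.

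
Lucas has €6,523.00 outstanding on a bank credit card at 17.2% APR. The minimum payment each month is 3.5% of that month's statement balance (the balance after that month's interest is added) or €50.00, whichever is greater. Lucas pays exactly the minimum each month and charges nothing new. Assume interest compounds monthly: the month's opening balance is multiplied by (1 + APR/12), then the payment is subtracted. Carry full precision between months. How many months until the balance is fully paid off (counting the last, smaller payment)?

Monthly rate r = 17.2%/12 = 1.43333% = 0.0143333.
While 3.5% of the post-interest balance exceeds €50.00, each month B ← (B·(1+r))·(1 − 0.035), i.e. B shrinks by the factor (1+r)·0.965 = 0.97883.
This holds for months 1–72. Entering month 73 the balance is €1,397.73; 3.5% of the post-interest balance is now below €50.00, so the flat €50.00 minimum applies from here.
From month 73 a fixed €50.00 at rate r clears €1,397.73 in 36 more payments. Total: 72 + 36 = 108 months.

108 months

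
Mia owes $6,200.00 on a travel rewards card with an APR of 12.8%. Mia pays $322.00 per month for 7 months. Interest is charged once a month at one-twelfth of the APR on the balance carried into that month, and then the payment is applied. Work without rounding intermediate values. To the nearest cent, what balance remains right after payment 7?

Monthly rate r = 12.8%/12 = 1.06667% = 0.0106667.
Each month: B ← B·(1+r) − $322.00.
Month 1: interest $66.13; balance after payment $5,944.13.
Month 2: interest $63.40; balance after payment $5,685.54.
Month 3: interest $60.65; balance after payment $5,424.18.
Month 4: interest $57.86; balance after payment $5,160.04.
Month 5: interest $55.04; balance after payment $4,893.08.
Month 6: interest $52.19; balance after payment $4,623.27.
Month 7: interest $49.31; balance after payment $4,350.59.

$4,350.59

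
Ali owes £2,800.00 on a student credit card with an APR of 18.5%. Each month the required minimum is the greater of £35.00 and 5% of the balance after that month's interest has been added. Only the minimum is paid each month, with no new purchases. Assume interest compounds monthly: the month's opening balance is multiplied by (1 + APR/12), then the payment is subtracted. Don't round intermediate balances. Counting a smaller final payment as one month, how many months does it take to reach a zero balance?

63 months

Monthly rate r = 18.5%/12 = 1.54167% = 0.0154167.
While 5% of the post-interest balance exceeds £35.00, each month B ← (B·(1+r))·(1 − 0.05), i.e. B shrinks by the factor (1+r)·0.95 = 0.96465.
This holds for months 1–39. Entering month 40 the balance is £687.87; 5% of the post-interest balance is now below £35.00, so the flat £35.00 minimum applies from here.
From month 40 a fixed £35.00 at rate r clears £687.87 in 24 more payments. Total: 39 + 24 = 63 months.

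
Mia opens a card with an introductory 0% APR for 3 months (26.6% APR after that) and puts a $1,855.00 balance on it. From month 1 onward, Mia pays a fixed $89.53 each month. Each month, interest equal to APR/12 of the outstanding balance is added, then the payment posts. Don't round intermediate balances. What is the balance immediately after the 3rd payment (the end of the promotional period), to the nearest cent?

Promo months 1–3 at r₀ = 0%/12 = 0; months 4+ at r₁ = 26.6%/12 = 0.0221667.
After month 3 (no interest yet): B = $1,855.00 − 3·$89.53 = $1,586.41.

$1,586.41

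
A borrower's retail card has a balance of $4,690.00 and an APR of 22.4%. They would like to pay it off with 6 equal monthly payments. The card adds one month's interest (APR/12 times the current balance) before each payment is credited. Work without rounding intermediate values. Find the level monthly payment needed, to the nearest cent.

Monthly rate r = 22.4%/12 = 1.86667% = 0.0186667.
Level-payment amortization: P = B₀·r / (1 − (1+r)^(−n)) = 4690.00·0.0186667 / (1 − 1.01867^(−6)).
Denominator 1 − (1+r)^(−6) = 0.105032161.
P = 87.5467 / 0.105032161 ≈ 833.52.

$833.52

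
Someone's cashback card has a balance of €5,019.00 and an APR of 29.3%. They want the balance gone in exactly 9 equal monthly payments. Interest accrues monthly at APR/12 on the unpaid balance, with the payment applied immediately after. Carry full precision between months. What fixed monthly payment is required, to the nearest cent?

€627.94

Monthly rate r = 29.3%/12 = 2.44167% = 0.0244167.
Level-payment amortization: P = B₀·r / (1 − (1+r)^(−n)) = 5019.00·0.0244167 / (1 − 1.02442^(−9)).
Denominator 1 − (1+r)^(−9) = 0.195158652.
P = 122.547 / 0.195158652 ≈ 627.94.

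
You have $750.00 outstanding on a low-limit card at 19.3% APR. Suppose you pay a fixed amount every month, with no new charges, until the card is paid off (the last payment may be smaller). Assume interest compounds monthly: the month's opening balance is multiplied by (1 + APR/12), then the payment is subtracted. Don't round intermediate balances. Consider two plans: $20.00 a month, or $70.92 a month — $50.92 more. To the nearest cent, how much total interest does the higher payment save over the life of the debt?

$329.61

Monthly rate r = 19.3%/12 = 1.60833% = 0.0160833.
At $20.00/mo: n = ⌈−ln(1 − rB₀/P)/ln(1+r)⌉ = 58 payments (last $18.41); total interest = total paid − $750.00 = $408.41.
At $70.92/mo: 12 payments (last $48.68); total interest $78.80.
Interest saved = $408.41 − $78.80 = $329.61.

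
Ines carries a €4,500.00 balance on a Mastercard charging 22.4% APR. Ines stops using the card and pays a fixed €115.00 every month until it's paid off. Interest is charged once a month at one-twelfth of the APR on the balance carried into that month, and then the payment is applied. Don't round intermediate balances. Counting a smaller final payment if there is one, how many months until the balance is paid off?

71 months

Monthly rate r = 22.4%/12 = 1.86667% = 0.0186667.
Recurrence: B ← B·(1+r) − €115.00.
Month 1: interest €84.00; balance after payment €4,469.00.
Month 2: interest €83.42; balance after payment €4,437.42.
Closed form: n = −ln(1 − rB₀/P)/ln(1+r) = −ln(0.26957)/ln(1.01867) ≈ 70.883, so the balance reaches zero during payment 71.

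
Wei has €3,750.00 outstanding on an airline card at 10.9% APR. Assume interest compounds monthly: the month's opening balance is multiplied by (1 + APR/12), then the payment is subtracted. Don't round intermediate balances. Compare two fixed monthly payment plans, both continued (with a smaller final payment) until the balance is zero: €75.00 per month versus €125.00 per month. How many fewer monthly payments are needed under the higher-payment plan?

31 fewer payments

Monthly rate r = 10.9%/12 = 0.908333% = 0.00908333.
At €75.00/mo: n = ⌈−ln(1 − rB₀/P)/ln(1+r)⌉ = 67 payments (last €71.74); total interest = total paid − €3,750.00 = €1,271.74.
At €125.00/mo: 36 payments (last €23.03); total interest €648.03.
Payments saved = 67 − 36 = 31.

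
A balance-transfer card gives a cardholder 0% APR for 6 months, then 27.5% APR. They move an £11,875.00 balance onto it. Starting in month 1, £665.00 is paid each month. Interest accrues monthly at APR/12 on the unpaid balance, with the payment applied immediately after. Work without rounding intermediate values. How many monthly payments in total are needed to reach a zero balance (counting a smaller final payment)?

20 months

Promo months 1–6 at r₀ = 0%/12 = 0; months 7+ at r₁ = 27.5%/12 = 0.0229167.
After month 6 (no interest yet): B = £11,875.00 − 6·£665.00 = £7,885.00.
Then at r₁ with £665.00/mo: n₂ = −ln(1 − r₁·B/P)/ln(1+r₁) ≈ 13.99 → 14 more payments.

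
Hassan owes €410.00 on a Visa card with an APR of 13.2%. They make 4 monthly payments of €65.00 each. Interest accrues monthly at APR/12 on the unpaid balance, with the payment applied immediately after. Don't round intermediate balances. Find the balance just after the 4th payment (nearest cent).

Monthly rate r = 13.2%/12 = 1.1% = 0.011.
Each month: B ← B·(1+r) − €65.00.
Month 1: interest €4.51; balance after payment €349.51.
Month 2: interest €3.84; balance after payment €288.35.
Month 3: interest €3.17; balance after payment €226.53.
Month 4: interest €2.49; balance after payment €164.02.

€164.02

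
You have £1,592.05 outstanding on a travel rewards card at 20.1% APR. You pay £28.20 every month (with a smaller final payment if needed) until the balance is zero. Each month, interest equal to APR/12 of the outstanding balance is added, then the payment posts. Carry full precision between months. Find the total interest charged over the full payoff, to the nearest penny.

£3,351.52

Monthly rate r = 20.1%/12 = 1.675% = 0.01675.
Payoff takes n = ⌈−ln(1 − rB₀/P)/ln(1+r)⌉ = ⌈175.302⌉ = 176 payments; the last is £8.57.
Total paid = 175·£28.20 + £8.57 = £4,943.57.
Total interest = total paid − principal = £4,943.57 − £1,592.05 = £3,351.52.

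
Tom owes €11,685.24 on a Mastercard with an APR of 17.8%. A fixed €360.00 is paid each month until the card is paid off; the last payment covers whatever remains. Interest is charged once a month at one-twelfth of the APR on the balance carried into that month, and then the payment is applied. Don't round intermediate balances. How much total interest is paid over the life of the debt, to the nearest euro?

€4,373

Monthly rate r = 17.8%/12 = 1.48333% = 0.0148333.
Payoff takes n = ⌈−ln(1 − rB₀/P)/ln(1+r)⌉ = ⌈44.604⌉ = 45 payments; the last is €218.08.
Total paid = 44·€360.00 + €218.08 = €16,058.08.
Total interest = total paid − principal = €16,058.08 − €11,685.24 = €4,372.84.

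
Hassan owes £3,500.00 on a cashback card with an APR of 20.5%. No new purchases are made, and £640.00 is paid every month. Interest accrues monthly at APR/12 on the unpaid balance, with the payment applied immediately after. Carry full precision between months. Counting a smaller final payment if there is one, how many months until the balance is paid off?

6 payments

Monthly rate r = 20.5%/12 = 1.70833% = 0.0170833.
Recurrence: B ← B·(1+r) − £640.00.
Month 1: interest £59.79; balance after payment £2,919.79.
Month 2: interest £49.88; balance after payment £2,329.67.
Month 3: interest £39.80; balance after payment £1,729.47.
Month 4: interest £29.55; balance after payment £1,119.02.
Month 5: interest £19.12; balance after payment £498.13.
Month 6: interest £8.51; balance after payment £0.00.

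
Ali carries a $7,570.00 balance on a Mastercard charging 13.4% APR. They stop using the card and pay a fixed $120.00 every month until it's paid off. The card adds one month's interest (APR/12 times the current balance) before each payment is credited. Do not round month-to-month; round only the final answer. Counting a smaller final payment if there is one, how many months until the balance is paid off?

Monthly rate r = 13.4%/12 = 1.11667% = 0.0111667.
Recurrence: B ← B·(1+r) − $120.00.
Month 1: interest $84.53; balance after payment $7,534.53.
Month 2: interest $84.14; balance after payment $7,498.67.
Closed form: n = −ln(1 − rB₀/P)/ln(1+r) = −ln(0.29557)/ln(1.01117) ≈ 109.759, so the balance reaches zero during payment 110.

110 payments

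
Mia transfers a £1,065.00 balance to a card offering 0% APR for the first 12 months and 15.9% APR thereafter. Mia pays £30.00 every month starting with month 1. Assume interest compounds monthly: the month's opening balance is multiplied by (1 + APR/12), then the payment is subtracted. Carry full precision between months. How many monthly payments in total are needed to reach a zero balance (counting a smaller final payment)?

Promo months 1–12 at r₀ = 0%/12 = 0; months 13+ at r₁ = 15.9%/12 = 0.01325.
After month 12 (no interest yet): B = £1,065.00 − 12·£30.00 = £705.00.
Then at r₁ with £30.00/mo: n₂ = −ln(1 − r₁·B/P)/ln(1+r₁) ≈ 28.34 → 29 more payments.

41 payments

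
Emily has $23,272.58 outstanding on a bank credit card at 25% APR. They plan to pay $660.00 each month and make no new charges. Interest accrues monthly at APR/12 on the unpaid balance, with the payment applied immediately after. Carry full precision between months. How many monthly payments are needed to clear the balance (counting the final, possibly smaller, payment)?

65 months

Monthly rate r = 25%/12 = 2.08333% = 0.0208333.
Recurrence: B ← B·(1+r) − $660.00.
Month 1: interest $484.85; balance after payment $23,097.43.
Month 2: interest $481.20; balance after payment $22,918.62.
Closed form: n = −ln(1 − rB₀/P)/ln(1+r) = −ln(0.26539)/ln(1.02083) ≈ 64.336, so the balance reaches zero during payment 65.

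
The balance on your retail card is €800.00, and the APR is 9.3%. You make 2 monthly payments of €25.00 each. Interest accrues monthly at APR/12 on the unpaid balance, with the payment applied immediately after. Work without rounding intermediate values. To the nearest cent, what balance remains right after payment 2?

Monthly rate r = 9.3%/12 = 0.775% = 0.00775.
Each month: B ← B·(1+r) − €25.00.
Month 1: interest €6.20; balance after payment €781.20.
Month 2: interest €6.05; balance after payment €762.25.

€762.25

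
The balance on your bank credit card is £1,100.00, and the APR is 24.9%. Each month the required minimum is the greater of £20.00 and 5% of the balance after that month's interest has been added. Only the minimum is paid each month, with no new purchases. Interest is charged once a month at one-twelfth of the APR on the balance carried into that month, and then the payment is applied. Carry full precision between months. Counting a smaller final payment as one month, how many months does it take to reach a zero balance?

Monthly rate r = 24.9%/12 = 2.075% = 0.02075.
While 5% of the post-interest balance exceeds £20.00, each month B ← (B·(1+r))·(1 − 0.05), i.e. B shrinks by the factor (1+r)·0.95 = 0.96971.
This holds for months 1–34. Entering month 35 the balance is £386.59; 5% of the post-interest balance is now below £20.00, so the flat £20.00 minimum applies from here.
From month 35 a fixed £20.00 at rate r clears £386.59 in 25 more payments. Total: 34 + 25 = 59 months.

59 months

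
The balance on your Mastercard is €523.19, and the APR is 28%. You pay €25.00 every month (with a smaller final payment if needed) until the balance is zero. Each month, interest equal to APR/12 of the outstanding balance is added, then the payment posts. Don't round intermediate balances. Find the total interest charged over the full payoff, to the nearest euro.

Monthly rate r = 28%/12 = 2.33333% = 0.0233333.
Payoff takes n = ⌈−ln(1 − rB₀/P)/ln(1+r)⌉ = ⌈29.050⌉ = 30 payments; the last is €1.25.
Total paid = 29·€25.00 + €1.25 = €726.25.
Total interest = total paid − principal = €726.25 − €523.19 = €203.06.

€203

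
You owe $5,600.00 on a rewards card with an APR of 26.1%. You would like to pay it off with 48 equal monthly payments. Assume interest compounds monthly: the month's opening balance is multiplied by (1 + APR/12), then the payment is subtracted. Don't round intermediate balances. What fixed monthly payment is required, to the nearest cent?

Monthly rate r = 26.1%/12 = 2.175% = 0.02175.
Level-payment amortization: P = B₀·r / (1 − (1+r)^(−n)) = 5600.00·0.02175 / (1 − 1.02175^(−48)).
Denominator 1 − (1+r)^(−48) = 0.643994282.
P = 121.8 / 0.643994282 ≈ 189.13.

$189.13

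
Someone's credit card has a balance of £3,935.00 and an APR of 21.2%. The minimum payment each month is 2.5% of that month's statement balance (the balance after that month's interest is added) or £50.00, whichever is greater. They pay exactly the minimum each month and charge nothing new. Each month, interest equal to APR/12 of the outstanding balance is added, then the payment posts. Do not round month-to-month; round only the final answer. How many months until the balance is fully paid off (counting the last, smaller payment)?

157 months

Monthly rate r = 21.2%/12 = 1.76667% = 0.0176667.
While 2.5% of the post-interest balance exceeds £50.00, each month B ← (B·(1+r))·(1 − 0.025), i.e. B shrinks by the factor (1+r)·0.975 = 0.99223.
This holds for months 1–89. Entering month 90 the balance is £1,964.49; 2.5% of the post-interest balance is now below £50.00, so the flat £50.00 minimum applies from here.
From month 90 a fixed £50.00 at rate r clears £1,964.49 in 68 more payments. Total: 89 + 68 = 157 months.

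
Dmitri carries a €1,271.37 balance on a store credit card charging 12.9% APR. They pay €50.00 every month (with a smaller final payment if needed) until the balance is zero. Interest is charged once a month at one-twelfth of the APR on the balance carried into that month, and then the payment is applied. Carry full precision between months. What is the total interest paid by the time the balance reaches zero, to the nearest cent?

€221.76

Monthly rate r = 12.9%/12 = 1.075% = 0.01075.
Payoff takes n = ⌈−ln(1 − rB₀/P)/ln(1+r)⌉ = ⌈29.862⌉ = 30 payments; the last is €43.13.
Total paid = 29·€50.00 + €43.13 = €1,493.13.
Total interest = total paid − principal = €1,493.13 − €1,271.37 = €221.76.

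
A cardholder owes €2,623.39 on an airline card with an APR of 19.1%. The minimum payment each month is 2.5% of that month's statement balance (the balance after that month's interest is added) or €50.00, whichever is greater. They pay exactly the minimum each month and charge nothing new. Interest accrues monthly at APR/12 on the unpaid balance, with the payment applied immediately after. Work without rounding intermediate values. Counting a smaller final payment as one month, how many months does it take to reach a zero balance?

93 months

Monthly rate r = 19.1%/12 = 1.59167% = 0.0159167.
While 2.5% of the post-interest balance exceeds €50.00, each month B ← (B·(1+r))·(1 − 0.025), i.e. B shrinks by the factor (1+r)·0.975 = 0.99052.
This holds for months 1–31. Entering month 32 the balance is €1,952.57; 2.5% of the post-interest balance is now below €50.00, so the flat €50.00 minimum applies from here.
From month 32 a fixed €50.00 at rate r clears €1,952.57 in 62 more payments. Total: 31 + 62 = 93 months.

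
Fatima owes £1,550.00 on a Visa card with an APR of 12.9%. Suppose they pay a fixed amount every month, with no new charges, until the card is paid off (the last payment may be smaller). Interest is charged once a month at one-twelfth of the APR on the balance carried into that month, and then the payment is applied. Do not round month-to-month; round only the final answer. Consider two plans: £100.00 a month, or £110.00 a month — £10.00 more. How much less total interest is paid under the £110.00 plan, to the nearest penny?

Monthly rate r = 12.9%/12 = 1.075% = 0.01075.
At £100.00/mo: n = ⌈−ln(1 − rB₀/P)/ln(1+r)⌉ = 18 payments (last £4.67); total interest = total paid − £1,550.00 = £154.67.
At £110.00/mo: 16 payments (last £39.94); total interest £139.94.
Interest saved = £154.67 − £139.94 = £14.73.

£14.73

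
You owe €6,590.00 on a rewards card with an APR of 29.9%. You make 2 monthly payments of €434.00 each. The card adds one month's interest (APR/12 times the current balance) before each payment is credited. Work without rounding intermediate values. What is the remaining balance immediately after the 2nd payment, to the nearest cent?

€6,043.68

Monthly rate r = 29.9%/12 = 2.49167% = 0.0249167.
Each month: B ← B·(1+r) − €434.00.
Month 1: interest €164.20; balance after payment €6,320.20.
Month 2: interest €157.48; balance after payment €6,043.68.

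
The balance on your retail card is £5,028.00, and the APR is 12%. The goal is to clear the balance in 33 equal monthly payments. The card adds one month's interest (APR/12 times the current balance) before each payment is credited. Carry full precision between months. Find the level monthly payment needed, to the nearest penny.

£179.64

Monthly rate r = 12%/12 = 1% = 0.01.
Level-payment amortization: P = B₀·r / (1 − (1+r)^(−n)) = 5028.00·0.01 / (1 − 1.01^(−33)).
Denominator 1 − (1+r)^(−33) = 0.279896925.
P = 50.28 / 0.279896925 ≈ 179.64.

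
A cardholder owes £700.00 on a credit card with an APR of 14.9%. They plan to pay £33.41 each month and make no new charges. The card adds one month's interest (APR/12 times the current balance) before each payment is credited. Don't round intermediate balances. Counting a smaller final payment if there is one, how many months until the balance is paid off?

Monthly rate r = 14.9%/12 = 1.24167% = 0.0124167.
Recurrence: B ← B·(1+r) − £33.41.
Month 1: interest £8.69; balance after payment £675.28.
Month 2: interest £8.38; balance after payment £650.26.
Closed form: n = −ln(1 − rB₀/P)/ln(1+r) = −ln(0.73985)/ln(1.01242) ≈ 24.417, so the balance reaches zero during payment 25.

25 months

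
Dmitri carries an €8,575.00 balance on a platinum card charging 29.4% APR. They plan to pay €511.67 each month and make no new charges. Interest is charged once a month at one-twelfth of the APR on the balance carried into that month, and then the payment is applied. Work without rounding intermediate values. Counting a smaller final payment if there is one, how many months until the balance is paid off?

Monthly rate r = 29.4%/12 = 2.45% = 0.0245.
Recurrence: B ← B·(1+r) − €511.67.
Month 1: interest €210.09; balance after payment €8,273.42.
Month 2: interest €202.70; balance after payment €7,964.45.
Closed form: n = −ln(1 − rB₀/P)/ln(1+r) = −ln(0.58941)/ln(1.0245) ≈ 21.840, so the balance reaches zero during payment 22.

22 payments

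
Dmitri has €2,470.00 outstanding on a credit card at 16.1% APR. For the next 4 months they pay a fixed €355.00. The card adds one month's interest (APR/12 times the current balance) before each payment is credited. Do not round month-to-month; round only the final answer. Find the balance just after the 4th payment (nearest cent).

Monthly rate r = 16.1%/12 = 1.34167% = 0.0134167.
Each month: B ← B·(1+r) − €355.00.
Month 1: interest €33.14; balance after payment €2,148.14.
Month 2: interest €28.82; balance after payment €1,821.96.
Month 3: interest €24.44; balance after payment €1,491.40.
Month 4: interest €20.01; balance after payment €1,156.41.

€1,156.41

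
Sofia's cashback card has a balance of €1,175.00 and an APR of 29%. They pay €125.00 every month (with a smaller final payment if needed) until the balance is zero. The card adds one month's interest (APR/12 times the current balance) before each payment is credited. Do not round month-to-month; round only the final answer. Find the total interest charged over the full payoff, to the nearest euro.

€174

Monthly rate r = 29%/12 = 2.41667% = 0.0241667.
Payoff takes n = ⌈−ln(1 − rB₀/P)/ln(1+r)⌉ = ⌈10.791⌉ = 11 payments; the last is €99.18.
Total paid = 10·€125.00 + €99.18 = €1,349.18.
Total interest = total paid − principal = €1,349.18 − €1,175.00 = €174.18.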